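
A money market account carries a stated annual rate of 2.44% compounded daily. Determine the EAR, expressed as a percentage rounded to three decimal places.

2.470%

EAR = (1 + 0.0244/365)^365 − 1.
= 1.024699 − 1 = 2.470%.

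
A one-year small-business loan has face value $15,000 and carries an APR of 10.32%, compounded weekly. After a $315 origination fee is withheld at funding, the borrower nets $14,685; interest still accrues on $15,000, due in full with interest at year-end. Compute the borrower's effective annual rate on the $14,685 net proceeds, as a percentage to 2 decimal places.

13.24%

Amount owed after one year: 15,000 × (1 + 0.1032/52)^52 = 15,000 × 1.108600 = $16,629.00.
Effective rate on net proceeds: 16,629.00 / 14,685 − 1 = 0.132380 = 13.24%.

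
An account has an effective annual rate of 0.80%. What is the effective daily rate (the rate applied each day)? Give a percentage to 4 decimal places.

0.0022%

The per-day rate i satisfies (1 + i)^365 = 1 + 0.0080.
i = 1.0080^(1/365) − 1 = 0.0000218 = 0.0022%.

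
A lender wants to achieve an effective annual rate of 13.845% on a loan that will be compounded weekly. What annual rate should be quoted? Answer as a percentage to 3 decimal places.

12.983%

(1 + r/52)^52 − 1 = 0.13845, so 1 + r/52 = 1.13845^(1/52).
r/52 = 0.002497, so r = 0.129829 = 12.983%.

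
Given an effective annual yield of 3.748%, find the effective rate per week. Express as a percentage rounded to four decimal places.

The per-week rate i satisfies (1 + i)^52 = 1 + 0.03748.
i = 1.03748^(1/52) − 1 = 0.0007078 = 0.0708%.

0.0708%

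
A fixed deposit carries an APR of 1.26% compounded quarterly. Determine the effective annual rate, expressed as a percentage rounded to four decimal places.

1.2660%

EAR = (1 + 0.0126/4)^4 − 1.
= 1.012660 − 1 = 1.2660%.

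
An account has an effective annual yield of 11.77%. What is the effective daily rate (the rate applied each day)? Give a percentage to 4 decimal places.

The per-day rate i satisfies (1 + i)^365 = 1 + 0.1177.
i = 1.1177^(1/365) − 1 = 0.0003049 = 0.0305%.

0.0305%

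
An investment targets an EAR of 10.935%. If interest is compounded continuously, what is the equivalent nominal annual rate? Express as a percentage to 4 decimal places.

Continuous: nominal r satisfies e^r − 1 = 0.10935.
r = ln(1 + 0.10935) = ln(1.10935) = 0.103774 = 10.3774%.

10.3774%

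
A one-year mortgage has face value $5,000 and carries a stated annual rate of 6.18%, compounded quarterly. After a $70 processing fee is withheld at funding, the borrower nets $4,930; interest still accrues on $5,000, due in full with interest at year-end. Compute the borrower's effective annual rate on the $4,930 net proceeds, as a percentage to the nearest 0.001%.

Amount owed after one year: 5,000 × (1 + 0.0618/4)^4 = 5,000 × 1.063247 = $5,316.24.
Effective rate on net proceeds: 5,316.24 / 4,930 − 1 = 0.078344 = 7.834%.

7.834%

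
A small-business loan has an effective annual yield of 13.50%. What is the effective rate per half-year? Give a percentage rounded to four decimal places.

6.5364%

The per-half-year rate i satisfies (1 + i)^2 = 1 + 0.1350.
i = 1.1350^(1/2) − 1 = 0.0653638 = 6.5364%.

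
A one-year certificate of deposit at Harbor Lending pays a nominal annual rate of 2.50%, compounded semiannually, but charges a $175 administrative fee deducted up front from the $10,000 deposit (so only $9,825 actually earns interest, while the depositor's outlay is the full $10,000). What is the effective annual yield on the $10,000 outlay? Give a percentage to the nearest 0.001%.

Value after one year: 9,825 × (1 + 0.0250/2)^2 = 9,825 × 1.025156 = $10,072.16.
Effective yield on the $10,000 outlay: 10,072.16 / 10,000 − 1 = 0.007216 = 0.722%.

0.722%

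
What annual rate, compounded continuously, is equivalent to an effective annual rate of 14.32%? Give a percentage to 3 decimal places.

Continuous: nominal r satisfies e^r − 1 = 0.1432.
r = ln(1 + 0.1432) = ln(1.1432) = 0.133831 = 13.383%.

13.383%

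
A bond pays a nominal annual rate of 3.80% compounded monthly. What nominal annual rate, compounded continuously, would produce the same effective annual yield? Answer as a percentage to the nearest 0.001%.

EAR = (1 + 0.0380/12)^12 − 1 = 0.038669.
Equivalent continuous rate: r = ln(1 + 0.038669) = 0.037940 = 3.794%.

3.794%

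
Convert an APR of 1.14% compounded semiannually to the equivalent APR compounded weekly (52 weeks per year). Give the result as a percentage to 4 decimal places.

1.1369%

EAR = (1 + 0.0114/2)^2 − 1 = 0.011432.
Solve (1 + r/52)^52 = 1.011432: r/52 = 1.011432^(1/52) − 1 = 0.000219, so r = 0.011369 = 1.1369%.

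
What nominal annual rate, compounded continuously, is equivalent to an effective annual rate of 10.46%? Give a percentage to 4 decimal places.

9.9483%

Continuous: nominal r satisfies e^r − 1 = 0.1046.
r = ln(1 + 0.1046) = ln(1.1046) = 0.099483 = 9.9483%.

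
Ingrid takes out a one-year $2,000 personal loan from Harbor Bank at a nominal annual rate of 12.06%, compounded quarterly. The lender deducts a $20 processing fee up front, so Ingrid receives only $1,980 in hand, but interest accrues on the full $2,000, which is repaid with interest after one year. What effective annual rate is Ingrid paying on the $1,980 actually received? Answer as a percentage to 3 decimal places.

13.754%

Amount owed after one year: 2,000 × (1 + 0.1206/4)^4 = 2,000 × 1.126165 = $2,252.33.
Effective rate on net proceeds: 2,252.33 / 1,980 − 1 = 0.137540 = 13.754%.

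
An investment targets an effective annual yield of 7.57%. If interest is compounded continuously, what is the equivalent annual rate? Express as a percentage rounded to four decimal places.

7.2972%

Continuous: nominal r satisfies e^r − 1 = 0.0757.
r = ln(1 + 0.0757) = ln(1.0757) = 0.072972 = 7.2972%.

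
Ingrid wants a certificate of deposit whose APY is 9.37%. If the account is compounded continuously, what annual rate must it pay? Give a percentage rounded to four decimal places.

8.9566%

Continuous: nominal r satisfies e^r − 1 = 0.0937.
r = ln(1 + 0.0937) = ln(1.0937) = 0.089566 = 8.9566%.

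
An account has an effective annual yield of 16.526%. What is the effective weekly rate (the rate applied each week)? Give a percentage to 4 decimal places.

0.2946%

The per-week rate i satisfies (1 + i)^52 = 1 + 0.16526.
i = 1.16526^(1/52) − 1 = 0.0029456 = 0.2946%.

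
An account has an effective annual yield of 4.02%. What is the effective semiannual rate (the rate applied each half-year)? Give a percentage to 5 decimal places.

The per-half-year rate i satisfies (1 + i)^2 = 1 + 0.0402.
i = 1.0402^(1/2) − 1 = 0.0199020 = 1.99020%.

1.99020%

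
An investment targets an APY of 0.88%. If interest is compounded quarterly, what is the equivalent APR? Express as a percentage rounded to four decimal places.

(1 + r/4)^4 − 1 = 0.0088, so 1 + r/4 = 1.0088^(1/4).
r/4 = 0.002193, so r = 0.008771 = 0.8771%.

0.8771%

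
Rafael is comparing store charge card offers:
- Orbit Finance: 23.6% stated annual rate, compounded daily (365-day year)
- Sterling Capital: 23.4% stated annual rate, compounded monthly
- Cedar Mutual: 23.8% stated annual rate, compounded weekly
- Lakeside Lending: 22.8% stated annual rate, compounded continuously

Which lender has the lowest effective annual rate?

Orbit Finance: (1 + 0.236/365)^365 − 1 = 26.608%
Sterling Capital: (1 + 0.234/12)^12 − 1 = 26.080%
Cedar Mutual: (1 + 0.238/52)^52 − 1 = 26.802%
Lakeside Lending: e^0.228 − 1 = 25.609%
The lowest effective annual rate is Lakeside Lending at 25.609%.

Lakeside Lending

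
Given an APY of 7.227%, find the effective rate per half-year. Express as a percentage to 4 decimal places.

The per-half-year rate i satisfies (1 + i)^2 = 1 + 0.07227.
i = 1.07227^(1/2) − 1 = 0.0355047 = 3.5505%.

3.5505%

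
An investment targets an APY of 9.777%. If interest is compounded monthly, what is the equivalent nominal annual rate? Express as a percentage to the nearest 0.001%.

9.364%

(1 + r/12)^12 − 1 = 0.09777, so 1 + r/12 = 1.09777^(1/12).
r/12 = 0.007804, so r = 0.093644 = 9.364%.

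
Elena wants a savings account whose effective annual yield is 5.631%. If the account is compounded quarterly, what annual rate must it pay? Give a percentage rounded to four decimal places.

(1 + r/4)^4 − 1 = 0.05631, so 1 + r/4 = 1.05631^(1/4).
r/4 = 0.013790, so r = 0.055159 = 5.5159%.

5.5159%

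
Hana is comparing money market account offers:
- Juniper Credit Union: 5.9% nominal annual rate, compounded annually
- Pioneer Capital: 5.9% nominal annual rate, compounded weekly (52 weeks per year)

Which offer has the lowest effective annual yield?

Juniper Credit Union: compounded annually, EAR = 5.900%
Pioneer Capital: (1 + 0.059/52)^52 − 1 = 6.074%
The lowest effective annual rate is Juniper Credit Union at 5.900%.

Juniper Credit Union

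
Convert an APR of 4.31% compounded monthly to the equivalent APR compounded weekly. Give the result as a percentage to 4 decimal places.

EAR = (1 + 0.0431/12)^12 − 1 = 0.043962.
Solve (1 + r/52)^52 = 1.043962: r/52 = 1.043962^(1/52) − 1 = 0.000828, so r = 0.043041 = 4.3041%.

4.3041%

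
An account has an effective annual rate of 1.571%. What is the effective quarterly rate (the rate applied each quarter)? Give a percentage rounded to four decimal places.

The per-quarter rate i satisfies (1 + i)^4 = 1 + 0.01571.
i = 1.01571^(1/4) − 1 = 0.0039046 = 0.3905%.

0.3905%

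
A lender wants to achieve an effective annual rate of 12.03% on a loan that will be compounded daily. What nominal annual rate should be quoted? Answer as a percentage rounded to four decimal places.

11.3614%

(1 + r/365)^365 − 1 = 0.1203, so 1 + r/365 = 1.1203^(1/365).
r/365 = 0.000311, so r = 0.113614 = 11.3614%.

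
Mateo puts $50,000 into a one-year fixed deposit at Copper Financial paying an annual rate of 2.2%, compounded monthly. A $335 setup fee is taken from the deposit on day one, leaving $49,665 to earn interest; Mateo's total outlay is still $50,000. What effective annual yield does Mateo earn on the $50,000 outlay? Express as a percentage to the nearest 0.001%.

Value after one year: 49,665 × (1 + 0.022/12)^12 = 49,665 × 1.022223 = $50,768.71.
Effective yield on the $50,000 outlay: 50,768.71 / 50,000 − 1 = 0.015374 = 1.537%.

1.537%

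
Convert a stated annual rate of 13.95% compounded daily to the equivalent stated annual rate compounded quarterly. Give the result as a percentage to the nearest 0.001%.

EAR = (1 + 0.1395/365)^365 − 1 = 0.149668.
Solve (1 + r/4)^4 = 1.149668: r/4 = 1.149668^(1/4) − 1 = 0.035483, so r = 0.141933 = 14.193%.

14.193%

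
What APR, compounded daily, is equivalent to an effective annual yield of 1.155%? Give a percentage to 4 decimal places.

(1 + r/365)^365 − 1 = 0.01155, so 1 + r/365 = 1.01155^(1/365).
r/365 = 0.000031, so r = 0.011484 = 1.1484%.

1.1484%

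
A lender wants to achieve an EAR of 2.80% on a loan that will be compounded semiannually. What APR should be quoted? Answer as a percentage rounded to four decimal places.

2.7807%

(1 + r/2)^2 − 1 = 0.0280, so 1 + r/2 = 1.0280^(1/2).
r/2 = 0.013903, so r = 0.027807 = 2.7807%.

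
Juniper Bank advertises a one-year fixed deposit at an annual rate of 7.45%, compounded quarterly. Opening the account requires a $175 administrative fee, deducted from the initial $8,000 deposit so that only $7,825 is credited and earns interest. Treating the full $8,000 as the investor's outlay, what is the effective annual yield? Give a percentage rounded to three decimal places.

5.306%

Value after one year: 7,825 × (1 + 0.0745/4)^4 = 7,825 × 1.076607 = $8,424.45.
Effective yield on the $8,000 outlay: 8,424.45 / 8,000 − 1 = 0.053057 = 5.306%.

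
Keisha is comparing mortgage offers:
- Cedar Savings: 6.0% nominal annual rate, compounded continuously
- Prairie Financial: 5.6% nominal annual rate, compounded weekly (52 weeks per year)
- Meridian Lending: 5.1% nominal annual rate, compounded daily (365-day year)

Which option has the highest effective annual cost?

Cedar Savings

Cedar Savings: e^0.060 − 1 = 6.184%
Prairie Financial: (1 + 0.056/52)^52 − 1 = 5.757%
Meridian Lending: (1 + 0.051/365)^365 − 1 = 5.232%
The highest effective annual rate is Cedar Savings at 6.184%.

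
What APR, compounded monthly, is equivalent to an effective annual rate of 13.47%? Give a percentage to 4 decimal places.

(1 + r/12)^12 − 1 = 0.1347, so 1 + r/12 = 1.1347^(1/12).
r/12 = 0.010586, so r = 0.127036 = 12.7036%.

12.7036%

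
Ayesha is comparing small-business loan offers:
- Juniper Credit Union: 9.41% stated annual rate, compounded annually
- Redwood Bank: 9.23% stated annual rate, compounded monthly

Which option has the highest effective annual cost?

Juniper Credit Union: compounded annually, EAR = 9.410%
Redwood Bank: (1 + 0.0923/12)^12 − 1 = 9.631%
The highest effective annual rate is Redwood Bank at 9.631%.

Redwood Bank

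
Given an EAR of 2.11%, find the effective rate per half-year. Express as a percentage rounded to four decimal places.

1.0495%

The per-half-year rate i satisfies (1 + i)^2 = 1 + 0.0211.
i = 1.0211^(1/2) − 1 = 0.0104949 = 1.0495%.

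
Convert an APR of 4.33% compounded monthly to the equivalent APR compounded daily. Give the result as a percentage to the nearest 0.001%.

EAR = (1 + 0.0433/12)^12 − 1 = 0.044170.
Solve (1 + r/365)^365 = 1.044170: r/365 = 1.044170^(1/365) − 1 = 0.000118, so r = 0.043225 = 4.322%.

4.322%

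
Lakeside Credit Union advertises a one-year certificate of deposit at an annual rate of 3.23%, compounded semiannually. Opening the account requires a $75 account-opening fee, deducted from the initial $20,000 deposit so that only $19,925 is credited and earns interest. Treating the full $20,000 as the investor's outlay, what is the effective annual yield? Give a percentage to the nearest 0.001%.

Value after one year: 19,925 × (1 + 0.0323/2)^2 = 19,925 × 1.032561 = $20,573.77.
Effective yield on the $20,000 outlay: 20,573.77 / 20,000 − 1 = 0.028689 = 2.869%.

2.869%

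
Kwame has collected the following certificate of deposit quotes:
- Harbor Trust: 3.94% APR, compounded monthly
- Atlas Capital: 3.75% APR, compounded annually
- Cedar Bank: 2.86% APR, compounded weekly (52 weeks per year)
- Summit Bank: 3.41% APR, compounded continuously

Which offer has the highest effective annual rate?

Harbor Trust

Harbor Trust: (1 + 0.0394/12)^12 − 1 = 4.012%
Atlas Capital: compounded annually, EAR = 3.750%
Cedar Bank: (1 + 0.0286/52)^52 − 1 = 2.900%
Summit Bank: e^0.0341 − 1 = 3.469%
The highest effective annual rate is Harbor Trust at 4.012%.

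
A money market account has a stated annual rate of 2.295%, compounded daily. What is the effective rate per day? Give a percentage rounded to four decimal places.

0.0063%

With a nominal annual rate compounded daily, the periodic rate is the nominal rate divided by 365.
i = 0.02295 / 365 = 0.0000629 = 0.0063%.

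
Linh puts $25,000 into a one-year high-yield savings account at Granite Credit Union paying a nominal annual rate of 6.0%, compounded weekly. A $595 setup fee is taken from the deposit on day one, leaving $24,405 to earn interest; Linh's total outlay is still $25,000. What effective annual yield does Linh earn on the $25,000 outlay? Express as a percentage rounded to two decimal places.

3.65%

Value after one year: 24,405 × (1 + 0.060/52)^52 = 24,405 × 1.061800 = $25,913.22.
Effective yield on the $25,000 outlay: 25,913.22 / 25,000 − 1 = 0.036529 = 3.65%.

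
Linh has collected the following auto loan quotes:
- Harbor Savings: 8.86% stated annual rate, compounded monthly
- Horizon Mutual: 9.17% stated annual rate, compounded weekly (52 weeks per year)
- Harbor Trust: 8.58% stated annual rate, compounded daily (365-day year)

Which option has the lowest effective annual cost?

Harbor Savings: (1 + 0.0886/12)^12 − 1 = 9.229%
Horizon Mutual: (1 + 0.0917/52)^52 − 1 = 9.595%
Harbor Trust: (1 + 0.0858/365)^365 − 1 = 8.958%
The lowest effective annual rate is Harbor Trust at 8.958%.

Harbor Trust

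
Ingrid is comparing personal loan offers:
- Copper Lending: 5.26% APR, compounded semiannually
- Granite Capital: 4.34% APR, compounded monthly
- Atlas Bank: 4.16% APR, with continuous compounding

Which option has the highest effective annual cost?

Copper Lending: (1 + 0.0526/2)^2 − 1 = 5.329%
Granite Capital: (1 + 0.0434/12)^12 − 1 = 4.427%
Atlas Bank: e^0.0416 − 1 = 4.248%
The highest effective annual rate is Copper Lending at 5.329%.

Copper Lending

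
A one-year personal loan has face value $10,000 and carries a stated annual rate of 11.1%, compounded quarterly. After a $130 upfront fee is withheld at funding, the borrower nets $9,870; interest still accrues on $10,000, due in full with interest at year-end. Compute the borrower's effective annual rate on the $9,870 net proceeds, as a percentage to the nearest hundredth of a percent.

13.04%

Amount owed after one year: 10,000 × (1 + 0.111/4)^4 = 10,000 × 1.115706 = $11,157.06.
Effective rate on net proceeds: 11,157.06 / 9,870 − 1 = 0.130402 = 13.04%.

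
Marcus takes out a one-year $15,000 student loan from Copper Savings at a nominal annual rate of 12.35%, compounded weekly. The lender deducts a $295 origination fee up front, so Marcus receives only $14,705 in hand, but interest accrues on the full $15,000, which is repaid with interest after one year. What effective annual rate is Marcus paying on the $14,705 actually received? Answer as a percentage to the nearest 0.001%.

Amount owed after one year: 15,000 × (1 + 0.1235/52)^52 = 15,000 × 1.131284 = $16,969.27.
Effective rate on net proceeds: 16,969.27 / 14,705 − 1 = 0.153979 = 15.398%.

15.398%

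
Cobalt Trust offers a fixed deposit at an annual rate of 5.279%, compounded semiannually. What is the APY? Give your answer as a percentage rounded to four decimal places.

EAR = (1 + 0.05279/2)^2 − 1.
= (1 + 0.026395)^2 − 1 = 1.053487 − 1 = 5.3487%.

5.3487%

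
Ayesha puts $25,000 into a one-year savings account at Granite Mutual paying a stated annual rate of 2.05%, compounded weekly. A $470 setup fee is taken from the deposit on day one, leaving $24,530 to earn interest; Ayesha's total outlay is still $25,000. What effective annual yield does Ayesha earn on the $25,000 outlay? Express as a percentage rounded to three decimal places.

0.152%

Value after one year: 24,530 × (1 + 0.0205/52)^52 = 24,530 × 1.020707 = $25,037.95.
Effective yield on the $25,000 outlay: 25,037.95 / 25,000 − 1 = 0.001518 = 0.152%.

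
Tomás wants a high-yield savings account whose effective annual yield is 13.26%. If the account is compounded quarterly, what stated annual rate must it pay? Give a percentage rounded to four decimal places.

12.6474%

(1 + r/4)^4 − 1 = 0.1326, so 1 + r/4 = 1.1326^(1/4).
r/4 = 0.031619, so r = 0.126474 = 12.6474%.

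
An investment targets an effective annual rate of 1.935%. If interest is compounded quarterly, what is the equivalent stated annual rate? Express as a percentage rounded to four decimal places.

(1 + r/4)^4 − 1 = 0.01935, so 1 + r/4 = 1.01935^(1/4).
r/4 = 0.004803, so r = 0.019211 = 1.9211%.

1.9211%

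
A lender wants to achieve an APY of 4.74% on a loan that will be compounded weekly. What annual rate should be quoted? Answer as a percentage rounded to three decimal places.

(1 + r/52)^52 − 1 = 0.0474, so 1 + r/52 = 1.0474^(1/52).
r/52 = 0.000891, so r = 0.046332 = 4.633%.

4.633%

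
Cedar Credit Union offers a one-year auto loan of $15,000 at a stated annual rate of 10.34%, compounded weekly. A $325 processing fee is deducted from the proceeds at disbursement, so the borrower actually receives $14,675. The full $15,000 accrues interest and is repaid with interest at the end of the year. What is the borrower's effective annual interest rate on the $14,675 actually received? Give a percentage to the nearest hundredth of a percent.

13.34%

Amount owed after one year: 15,000 × (1 + 0.1034/52)^52 = 15,000 × 1.108821 = $16,632.32.
Effective rate on net proceeds: 16,632.32 / 14,675 − 1 = 0.133378 = 13.34%.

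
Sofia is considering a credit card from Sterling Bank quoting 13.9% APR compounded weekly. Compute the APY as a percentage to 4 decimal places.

EAR = (1 + 0.139/52)^52 − 1.
= 1.148911 − 1 = 14.8911%.

14.8911%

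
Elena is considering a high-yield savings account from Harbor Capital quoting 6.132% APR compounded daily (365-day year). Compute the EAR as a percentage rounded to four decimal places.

6.3234%

EAR = (1 + 0.06132/365)^365 − 1.
= (1 + 0.000168)^365 − 1 = 1.063234 − 1 = 6.3234%.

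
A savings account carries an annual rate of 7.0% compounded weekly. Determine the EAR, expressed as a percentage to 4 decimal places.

7.2458%

EAR = (1 + 0.070/52)^52 − 1.
= (1 + 0.001346)^52 − 1 = 1.072458 − 1 = 7.2458%.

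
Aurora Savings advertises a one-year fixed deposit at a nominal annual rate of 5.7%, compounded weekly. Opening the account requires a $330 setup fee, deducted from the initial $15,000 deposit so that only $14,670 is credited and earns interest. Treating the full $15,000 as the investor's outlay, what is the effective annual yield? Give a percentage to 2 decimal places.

3.53%

Value after one year: 14,670 × (1 + 0.057/52)^52 = 14,670 × 1.058623 = $15,530.00.
Effective yield on the $15,000 outlay: 15,530.00 / 15,000 − 1 = 0.035333 = 3.53%.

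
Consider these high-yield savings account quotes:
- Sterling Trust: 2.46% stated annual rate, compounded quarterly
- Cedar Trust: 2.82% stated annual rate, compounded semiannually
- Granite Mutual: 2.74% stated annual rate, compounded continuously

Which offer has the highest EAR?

Sterling Trust: (1 + 0.0246/4)^4 − 1 = 2.483%
Cedar Trust: (1 + 0.0282/2)^2 − 1 = 2.840%
Granite Mutual: e^0.0274 − 1 = 2.778%
The highest effective annual rate is Cedar Trust at 2.840%.

Cedar Trust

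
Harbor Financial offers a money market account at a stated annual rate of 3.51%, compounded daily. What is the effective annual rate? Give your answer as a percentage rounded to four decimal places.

3.5722%

EAR = (1 + 0.0351/365)^365 − 1.
= (1 + 0.000096)^365 − 1 = 1.035722 − 1 = 3.5722%.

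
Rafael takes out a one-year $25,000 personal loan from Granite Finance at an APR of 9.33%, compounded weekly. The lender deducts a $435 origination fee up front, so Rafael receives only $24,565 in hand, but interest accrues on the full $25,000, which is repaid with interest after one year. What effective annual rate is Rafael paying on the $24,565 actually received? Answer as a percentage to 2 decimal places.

Amount owed after one year: 25,000 × (1 + 0.0933/52)^52 = 25,000 × 1.097699 = $27,442.48.
Effective rate on net proceeds: 27,442.48 / 24,565 − 1 = 0.117137 = 11.71%.

11.71%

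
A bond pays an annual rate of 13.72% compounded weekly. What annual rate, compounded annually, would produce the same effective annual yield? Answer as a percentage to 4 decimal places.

EAR = (1 + 0.1372/52)^52 − 1 = 0.146850.
Compounded annually, the equivalent nominal rate is the EAR itself: 14.6850%.

14.6850%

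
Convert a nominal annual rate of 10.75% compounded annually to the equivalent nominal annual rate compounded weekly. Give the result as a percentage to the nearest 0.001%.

10.221%

Compounded annually, EAR = nominal = 0.107500.
Solve (1 + r/52)^52 = 1.107500: r/52 = 1.107500^(1/52) − 1 = 0.001965, so r = 0.102206 = 10.221%.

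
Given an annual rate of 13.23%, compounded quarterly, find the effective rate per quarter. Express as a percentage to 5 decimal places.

With a nominal annual rate compounded quarterly, the periodic rate is the nominal rate divided by 4.
i = 0.1323 / 4 = 0.0330750 = 3.30750%.

3.30750%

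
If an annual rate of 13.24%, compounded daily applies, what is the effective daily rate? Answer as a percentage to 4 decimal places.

With a nominal annual rate compounded daily, the periodic rate is the nominal rate divided by 365.
i = 0.1324 / 365 = 0.0003627 = 0.0363%.

0.0363%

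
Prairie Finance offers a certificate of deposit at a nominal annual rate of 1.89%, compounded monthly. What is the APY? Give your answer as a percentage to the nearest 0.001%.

EAR = (1 + 0.0189/12)^12 − 1.
= 1.019065 − 1 = 1.906%.

1.906%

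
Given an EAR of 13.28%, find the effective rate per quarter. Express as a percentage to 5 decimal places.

The per-quarter rate i satisfies (1 + i)^4 = 1 + 0.1328.
i = 1.1328^(1/4) − 1 = 0.0316641 = 3.16641%.

3.16641%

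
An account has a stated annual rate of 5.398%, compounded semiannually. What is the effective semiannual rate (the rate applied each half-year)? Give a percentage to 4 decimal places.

2.6990%

With a nominal annual rate compounded semiannually, the periodic rate is the nominal rate divided by 2.
i = 0.05398 / 2 = 0.0269900 = 2.6990%.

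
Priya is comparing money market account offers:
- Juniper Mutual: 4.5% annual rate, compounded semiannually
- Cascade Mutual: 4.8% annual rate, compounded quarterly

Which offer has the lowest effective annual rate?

Juniper Mutual: (1 + 0.045/2)^2 − 1 = 4.551%
Cascade Mutual: (1 + 0.048/4)^4 − 1 = 4.887%
The lowest effective annual rate is Juniper Mutual at 4.551%.

Juniper Mutual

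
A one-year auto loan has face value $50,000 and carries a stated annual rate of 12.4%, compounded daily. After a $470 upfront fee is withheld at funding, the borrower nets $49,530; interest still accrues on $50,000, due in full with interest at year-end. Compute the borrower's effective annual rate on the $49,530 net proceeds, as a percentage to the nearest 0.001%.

Amount owed after one year: 50,000 × (1 + 0.124/365)^365 = 50,000 × 1.131992 = $56,599.60.
Effective rate on net proceeds: 56,599.60 / 49,530 − 1 = 0.142734 = 14.273%.

14.273%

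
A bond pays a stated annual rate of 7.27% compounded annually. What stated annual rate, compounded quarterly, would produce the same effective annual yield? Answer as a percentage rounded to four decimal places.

7.0798%

Compounded annually, EAR = nominal = 0.072700.
Solve (1 + r/4)^4 = 1.072700: r/4 = 1.072700^(1/4) − 1 = 0.017700, so r = 0.070798 = 7.0798%.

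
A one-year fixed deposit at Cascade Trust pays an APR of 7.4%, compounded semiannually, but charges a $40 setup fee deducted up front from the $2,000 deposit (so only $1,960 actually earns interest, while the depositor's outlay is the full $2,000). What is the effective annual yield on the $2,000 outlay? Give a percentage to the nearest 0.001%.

Value after one year: 1,960 × (1 + 0.074/2)^2 = 1,960 × 1.075369 = $2,107.72.
Effective yield on the $2,000 outlay: 2,107.72 / 2,000 − 1 = 0.053862 = 5.386%.

5.386%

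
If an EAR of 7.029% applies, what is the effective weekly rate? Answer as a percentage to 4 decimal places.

0.1307%

The per-week rate i satisfies (1 + i)^52 = 1 + 0.07029.
i = 1.07029^(1/52) − 1 = 0.0013072 = 0.1307%.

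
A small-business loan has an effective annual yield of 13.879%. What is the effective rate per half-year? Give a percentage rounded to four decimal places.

The per-half-year rate i satisfies (1 + i)^2 = 1 + 0.13879.
i = 1.13879^(1/2) − 1 = 0.0671410 = 6.7141%.

6.7141%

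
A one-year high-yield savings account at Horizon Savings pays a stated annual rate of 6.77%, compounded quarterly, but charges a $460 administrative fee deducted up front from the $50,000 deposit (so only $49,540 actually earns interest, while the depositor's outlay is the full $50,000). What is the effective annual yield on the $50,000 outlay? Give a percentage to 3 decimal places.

5.960%

Value after one year: 49,540 × (1 + 0.0677/4)^4 = 49,540 × 1.069438 = $52,979.97.
Effective yield on the $50,000 outlay: 52,979.97 / 50,000 − 1 = 0.059599 = 5.960%.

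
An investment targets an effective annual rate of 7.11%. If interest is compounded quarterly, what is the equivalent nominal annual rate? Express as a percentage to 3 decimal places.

6.928%

(1 + r/4)^4 − 1 = 0.0711, so 1 + r/4 = 1.0711^(1/4).
r/4 = 0.017320, so r = 0.069279 = 6.928%.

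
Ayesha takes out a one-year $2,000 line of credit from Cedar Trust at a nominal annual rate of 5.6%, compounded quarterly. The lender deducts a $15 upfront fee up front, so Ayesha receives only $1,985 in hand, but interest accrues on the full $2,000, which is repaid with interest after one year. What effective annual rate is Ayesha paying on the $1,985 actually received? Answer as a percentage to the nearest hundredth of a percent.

Amount owed after one year: 2,000 × (1 + 0.056/4)^4 = 2,000 × 1.057187 = $2,114.37.
Effective rate on net proceeds: 2,114.37 / 1,985 − 1 = 0.065176 = 6.52%.

6.52%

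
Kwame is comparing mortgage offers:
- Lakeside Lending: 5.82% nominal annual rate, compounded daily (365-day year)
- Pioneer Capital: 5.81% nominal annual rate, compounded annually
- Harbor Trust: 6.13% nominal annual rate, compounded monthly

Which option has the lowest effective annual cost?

Lakeside Lending: (1 + 0.0582/365)^365 − 1 = 5.992%
Pioneer Capital: compounded annually, EAR = 5.810%
Harbor Trust: (1 + 0.0613/12)^12 − 1 = 6.305%
The lowest effective annual rate is Pioneer Capital at 5.810%.

Pioneer Capital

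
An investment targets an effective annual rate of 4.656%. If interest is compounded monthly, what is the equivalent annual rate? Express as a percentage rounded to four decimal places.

4.5595%

(1 + r/12)^12 − 1 = 0.04656, so 1 + r/12 = 1.04656^(1/12).
r/12 = 0.003800, so r = 0.045595 = 4.5595%.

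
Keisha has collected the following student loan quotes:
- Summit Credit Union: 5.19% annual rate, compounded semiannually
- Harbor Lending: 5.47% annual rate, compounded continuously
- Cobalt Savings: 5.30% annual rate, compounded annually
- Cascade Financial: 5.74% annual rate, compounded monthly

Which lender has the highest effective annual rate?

Summit Credit Union: (1 + 0.0519/2)^2 − 1 = 5.257%
Harbor Lending: e^0.0547 − 1 = 5.622%
Cobalt Savings: compounded annually, EAR = 5.300%
Cascade Financial: (1 + 0.0574/12)^12 − 1 = 5.893%
The highest effective annual rate is Cascade Financial at 5.893%.

Cascade Financial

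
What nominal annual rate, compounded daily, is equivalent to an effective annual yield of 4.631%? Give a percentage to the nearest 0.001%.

4.527%

(1 + r/365)^365 − 1 = 0.04631, so 1 + r/365 = 1.04631^(1/365).
r/365 = 0.000124, so r = 0.045272 = 4.527%.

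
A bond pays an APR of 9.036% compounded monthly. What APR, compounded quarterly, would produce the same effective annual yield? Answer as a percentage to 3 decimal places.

EAR = (1 + 0.09036/12)^12 − 1 = 0.094198.
Solve (1 + r/4)^4 = 1.094198: r/4 = 1.094198^(1/4) − 1 = 0.022761, so r = 0.091042 = 9.104%.

9.104%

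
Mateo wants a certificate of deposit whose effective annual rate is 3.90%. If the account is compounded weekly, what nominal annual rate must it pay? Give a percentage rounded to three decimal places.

3.827%

(1 + r/52)^52 − 1 = 0.0390, so 1 + r/52 = 1.0390^(1/52).
r/52 = 0.000736, so r = 0.038273 = 3.827%.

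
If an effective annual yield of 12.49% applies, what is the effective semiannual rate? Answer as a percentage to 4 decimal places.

The per-half-year rate i satisfies (1 + i)^2 = 1 + 0.1249.
i = 1.1249^(1/2) − 1 = 0.0606130 = 6.0613%.

6.0613%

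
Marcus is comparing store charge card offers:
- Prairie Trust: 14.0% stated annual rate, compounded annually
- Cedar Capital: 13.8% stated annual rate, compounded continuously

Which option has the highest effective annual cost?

Cedar Capital

Prairie Trust: compounded annually, EAR = 14.000%
Cedar Capital: e^0.138 − 1 = 14.798%
The highest effective annual rate is Cedar Capital at 14.798%.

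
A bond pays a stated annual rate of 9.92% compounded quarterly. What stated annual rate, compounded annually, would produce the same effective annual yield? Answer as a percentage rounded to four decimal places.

EAR = (1 + 0.0992/4)^4 − 1 = 0.102952.
Compounded annually, the equivalent nominal rate is the EAR itself: 10.2952%.

10.2952%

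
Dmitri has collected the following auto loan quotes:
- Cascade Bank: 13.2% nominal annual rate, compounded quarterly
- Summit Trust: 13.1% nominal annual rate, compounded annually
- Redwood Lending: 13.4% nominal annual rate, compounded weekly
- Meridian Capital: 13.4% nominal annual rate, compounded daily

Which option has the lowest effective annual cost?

Summit Trust

Cascade Bank: (1 + 0.132/4)^4 − 1 = 13.868%
Summit Trust: compounded annually, EAR = 13.100%
Redwood Lending: (1 + 0.134/52)^52 − 1 = 14.320%
Meridian Capital: (1 + 0.134/365)^365 − 1 = 14.336%
The lowest effective annual rate is Summit Trust at 13.100%.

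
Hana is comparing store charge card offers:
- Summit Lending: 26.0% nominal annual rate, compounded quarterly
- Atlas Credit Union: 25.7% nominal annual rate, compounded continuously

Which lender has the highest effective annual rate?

Atlas Credit Union

Summit Lending: (1 + 0.260/4)^4 − 1 = 28.647%
Atlas Credit Union: e^0.257 − 1 = 29.305%
The highest effective annual rate is Atlas Credit Union at 29.305%.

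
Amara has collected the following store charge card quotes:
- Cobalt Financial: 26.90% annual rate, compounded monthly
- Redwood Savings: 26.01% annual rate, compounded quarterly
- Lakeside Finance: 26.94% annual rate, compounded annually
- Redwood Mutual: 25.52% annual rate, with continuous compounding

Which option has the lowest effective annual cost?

Lakeside Finance

Cobalt Financial: (1 + 0.2690/12)^12 − 1 = 30.477%
Redwood Savings: (1 + 0.2601/4)^4 − 1 = 28.659%
Lakeside Finance: compounded annually, EAR = 26.940%
Redwood Mutual: e^0.2552 − 1 = 29.072%
The lowest effective annual rate is Lakeside Finance at 26.940%.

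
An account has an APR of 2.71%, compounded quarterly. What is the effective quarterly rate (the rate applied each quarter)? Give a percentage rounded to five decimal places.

0.67750%

With a nominal annual rate compounded quarterly, the periodic rate is the nominal rate divided by 4.
i = 0.0271 / 4 = 0.0067750 = 0.67750%.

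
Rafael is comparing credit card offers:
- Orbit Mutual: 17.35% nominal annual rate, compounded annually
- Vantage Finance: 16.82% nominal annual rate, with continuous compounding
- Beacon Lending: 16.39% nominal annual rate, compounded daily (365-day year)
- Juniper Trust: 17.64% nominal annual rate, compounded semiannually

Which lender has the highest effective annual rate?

Orbit Mutual: compounded annually, EAR = 17.350%
Vantage Finance: e^0.1682 − 1 = 18.317%
Beacon Lending: (1 + 0.1639/365)^365 − 1 = 17.805%
Juniper Trust: (1 + 0.1764/2)^2 − 1 = 18.418%
The highest effective annual rate is Juniper Trust at 18.418%.

Juniper Trust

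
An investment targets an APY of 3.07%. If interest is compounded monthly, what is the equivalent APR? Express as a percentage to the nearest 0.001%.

(1 + r/12)^12 − 1 = 0.0307, so 1 + r/12 = 1.0307^(1/12).
r/12 = 0.002523, so r = 0.030276 = 3.028%.

3.028%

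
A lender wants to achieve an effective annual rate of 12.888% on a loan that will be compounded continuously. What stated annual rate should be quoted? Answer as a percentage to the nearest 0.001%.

12.123%

Continuous: nominal r satisfies e^r − 1 = 0.12888.
r = ln(1 + 0.12888) = ln(1.12888) = 0.121226 = 12.123%.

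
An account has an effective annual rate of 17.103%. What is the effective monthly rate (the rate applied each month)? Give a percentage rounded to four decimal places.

The per-month rate i satisfies (1 + i)^12 = 1 + 0.17103.
i = 1.17103^(1/12) − 1 = 0.0132439 = 1.3244%.

1.3244%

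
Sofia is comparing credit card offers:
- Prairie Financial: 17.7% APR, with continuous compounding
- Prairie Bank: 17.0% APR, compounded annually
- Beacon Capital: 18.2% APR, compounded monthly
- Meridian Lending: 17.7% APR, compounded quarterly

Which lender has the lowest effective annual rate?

Prairie Financial: e^0.177 − 1 = 19.363%
Prairie Bank: compounded annually, EAR = 17.000%
Beacon Capital: (1 + 0.182/12)^12 − 1 = 19.798%
Meridian Lending: (1 + 0.177/4)^4 − 1 = 18.910%
The lowest effective annual rate is Prairie Bank at 17.000%.

Prairie Bank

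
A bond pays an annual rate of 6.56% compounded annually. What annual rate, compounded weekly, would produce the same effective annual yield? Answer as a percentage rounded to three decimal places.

Compounded annually, EAR = nominal = 0.065600.
Solve (1 + r/52)^52 = 1.065600: r/52 = 1.065600^(1/52) − 1 = 0.001223, so r = 0.063577 = 6.358%.

6.358%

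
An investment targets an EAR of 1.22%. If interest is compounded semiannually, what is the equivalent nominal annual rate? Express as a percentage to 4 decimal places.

1.2163%

(1 + r/2)^2 − 1 = 0.0122, so 1 + r/2 = 1.0122^(1/2).
r/2 = 0.006082, so r = 0.012163 = 1.2163%.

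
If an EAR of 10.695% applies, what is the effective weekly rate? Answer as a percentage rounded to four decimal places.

0.1956%

The per-week rate i satisfies (1 + i)^52 = 1 + 0.10695.
i = 1.10695^(1/52) − 1 = 0.0019559 = 0.1956%.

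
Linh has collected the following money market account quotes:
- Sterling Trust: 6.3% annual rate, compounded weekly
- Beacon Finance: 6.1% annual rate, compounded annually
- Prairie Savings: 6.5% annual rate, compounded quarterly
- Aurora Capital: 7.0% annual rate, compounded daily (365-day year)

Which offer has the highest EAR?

Aurora Capital

Sterling Trust: (1 + 0.063/52)^52 − 1 = 6.499%
Beacon Finance: compounded annually, EAR = 6.100%
Prairie Savings: (1 + 0.065/4)^4 − 1 = 6.660%
Aurora Capital: (1 + 0.070/365)^365 − 1 = 7.250%
The highest effective annual rate is Aurora Capital at 7.250%.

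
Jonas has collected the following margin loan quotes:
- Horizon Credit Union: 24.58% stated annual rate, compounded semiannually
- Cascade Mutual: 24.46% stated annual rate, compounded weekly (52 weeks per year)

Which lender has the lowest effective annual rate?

Horizon Credit Union

Horizon Credit Union: (1 + 0.2458/2)^2 − 1 = 26.090%
Cascade Mutual: (1 + 0.2446/52)^52 − 1 = 27.638%
The lowest effective annual rate is Horizon Credit Union at 26.090%.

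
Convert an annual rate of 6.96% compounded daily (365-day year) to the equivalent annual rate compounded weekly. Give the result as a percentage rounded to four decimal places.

EAR = (1 + 0.0696/365)^365 − 1 = 0.072072.
Solve (1 + r/52)^52 = 1.072072: r/52 = 1.072072^(1/52) − 1 = 0.001339, so r = 0.069640 = 6.9640%.

6.9640%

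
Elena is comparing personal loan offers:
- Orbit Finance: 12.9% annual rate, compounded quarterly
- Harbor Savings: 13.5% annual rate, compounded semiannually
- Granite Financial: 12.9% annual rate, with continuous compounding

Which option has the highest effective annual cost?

Orbit Finance: (1 + 0.129/4)^4 − 1 = 13.538%
Harbor Savings: (1 + 0.135/2)^2 − 1 = 13.956%
Granite Financial: e^0.129 − 1 = 13.769%
The highest effective annual rate is Harbor Savings at 13.956%.

Harbor Savings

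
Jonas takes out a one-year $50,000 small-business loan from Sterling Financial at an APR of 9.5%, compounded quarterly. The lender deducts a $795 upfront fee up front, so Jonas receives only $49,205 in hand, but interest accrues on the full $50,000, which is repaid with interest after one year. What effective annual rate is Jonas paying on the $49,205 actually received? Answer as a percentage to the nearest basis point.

Amount owed after one year: 50,000 × (1 + 0.095/4)^4 = 50,000 × 1.098438 = $54,921.91.
Effective rate on net proceeds: 54,921.91 / 49,205 − 1 = 0.116186 = 11.62%.

11.62%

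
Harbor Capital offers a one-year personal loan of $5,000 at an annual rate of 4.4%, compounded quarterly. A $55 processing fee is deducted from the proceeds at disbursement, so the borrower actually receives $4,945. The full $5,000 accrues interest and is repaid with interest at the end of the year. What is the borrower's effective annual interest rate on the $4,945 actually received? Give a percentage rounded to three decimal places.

Amount owed after one year: 5,000 × (1 + 0.044/4)^4 = 5,000 × 1.044731 = $5,223.66.
Effective rate on net proceeds: 5,223.66 / 4,945 − 1 = 0.056351 = 5.635%.

5.635%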